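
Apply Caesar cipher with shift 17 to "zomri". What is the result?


Caesar cipher: shift "zomri" by 17
  'z' (pos 25) + 17 = pos 16 = 'q'
  'o' (pos 14) + 17 = pos 5 = 'f'
  'm' (pos 12) + 17 = pos 3 = 'd'
  'r' (pos 17) + 17 = pos 8 = 'i'
  'i' (pos 8) + 17 = pos 25 = 'z'
Result: qfdiz

qfdiz


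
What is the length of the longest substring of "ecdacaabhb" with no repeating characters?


Input: "ecdacaabhb"
Sliding window (track last position of each char):
  Position 0 ('e'): window [0,0] length 1 -- new best
  Position 1 ('c'): window [0,1] length 2 -- new best
  Position 2 ('d'): window [0,2] length 3 -- new best
  Position 3 ('a'): window [0,3] length 4 -- new best
  Position 4 ('c'): repeat (last at 1), move window start to 2
  Position 4 ('c'): window [2,4] length 3
  Position 5 ('a'): repeat (last at 3), move window start to 4
  Position 5 ('a'): window [4,5] length 2
  Position 6 ('a'): repeat (last at 5), move window start to 6
  Position 6 ('a'): window [6,6] length 1
  Position 7 ('b'): window [6,7] length 2
  Position 8 ('h'): window [6,8] length 3
  Position 9 ('b'): repeat (last at 7), move window start to 8
  Position 9 ('b'): window [8,9] length 2
Longest substring with no repeats: "ecda" with length 4

4


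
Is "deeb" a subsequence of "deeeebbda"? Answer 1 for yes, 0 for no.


Check if "deeb" is a subsequence of "deeeebbda"
Greedy scan:
  Position 0 ('d'): matches sub[0] = 'd'
  Position 1 ('e'): matches sub[1] = 'e'
  Position 2 ('e'): matches sub[2] = 'e'
  Position 3 ('e'): no match needed
  Position 4 ('e'): no match needed
  Position 5 ('b'): matches sub[3] = 'b'
  Position 6 ('b'): no match needed
  Position 7 ('d'): no match needed
  Position 8 ('a'): no match needed
All 4 characters matched => is a subsequence

1


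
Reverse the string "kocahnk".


Input: kocahnk
Reading characters right to left:
  Position 6: 'k'
  Position 5: 'n'
  Position 4: 'h'
  Position 3: 'a'
  Position 2: 'c'
  Position 1: 'o'
  Position 0: 'k'
Reversed: knhacok

knhacok


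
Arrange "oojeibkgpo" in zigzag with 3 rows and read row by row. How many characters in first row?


Zigzag "oojeibkgpo" into 3 rows:
Placing characters:
  'o' => row 0
  'o' => row 1
  'j' => row 2
  'e' => row 1
  'i' => row 0
  'b' => row 1
  'k' => row 2
  'g' => row 1
  'p' => row 0
  'o' => row 1
Rows:
  Row 0: "oip"
  Row 1: "oebgo"
  Row 2: "jk"
First row length: 3

3


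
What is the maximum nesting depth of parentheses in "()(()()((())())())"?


Input: "()(()()((())())())"
Tracking depth:
  Position 0 '(': depth becomes 1
  Position 1 ')': depth becomes 0
  Position 2 '(': depth becomes 1
  Position 3 '(': depth becomes 2
  Position 4 ')': depth becomes 1
  Position 5 '(': depth becomes 2
  Position 6 ')': depth becomes 1
  Position 7 '(': depth becomes 2
  Position 8 '(': depth becomes 3
  Position 9 '(': depth becomes 4
  Position 10 ')': depth becomes 3
  Position 11 ')': depth becomes 2
  Position 12 '(': depth becomes 3
  Position 13 ')': depth becomes 2
  Position 14 ')': depth becomes 1
  Position 15 '(': depth becomes 2
  Position 16 ')': depth becomes 1
  Position 17 ')': depth becomes 0
Maximum depth reached: 4

4


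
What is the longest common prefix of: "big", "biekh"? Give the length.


Words: big, biekh
  Position 0: all 'b' => match
  Position 1: all 'i' => match
  Position 2: ('g', 'e') => mismatch, stop
LCP = "bi" (length 2)

2


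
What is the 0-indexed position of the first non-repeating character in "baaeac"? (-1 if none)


Input: baaeac
Character frequencies:
  'a': 3
  'b': 1
  'c': 1
  'e': 1
Scanning left to right for freq == 1:
  Position 0 ('b'): unique! => answer = 0

0


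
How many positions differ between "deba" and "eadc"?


Comparing "deba" and "eadc" position by position:
  Position 0: 'd' vs 'e' => DIFFER
  Position 1: 'e' vs 'a' => DIFFER
  Position 2: 'b' vs 'd' => DIFFER
  Position 3: 'a' vs 'c' => DIFFER
Positions that differ: 4

4


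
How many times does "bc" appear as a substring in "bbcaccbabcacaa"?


Searching for "bc" in "bbcaccbabcacaa"
Scanning each position:
  Position 0: "bb" => no
  Position 1: "bc" => MATCH
  Position 2: "ca" => no
  Position 3: "ac" => no
  Position 4: "cc" => no
  Position 5: "cb" => no
  Position 6: "ba" => no
  Position 7: "ab" => no
  Position 8: "bc" => MATCH
  Position 9: "ca" => no
  Position 10: "ac" => no
  Position 11: "ca" => no
  Position 12: "aa" => no
Total occurrences: 2

2


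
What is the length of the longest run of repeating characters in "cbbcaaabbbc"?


Input: "cbbcaaabbbc"
Scanning for longest run:
  Position 1 ('b'): new char, reset run to 1
  Position 2 ('b'): continues run of 'b', length=2
  Position 3 ('c'): new char, reset run to 1
  Position 4 ('a'): new char, reset run to 1
  Position 5 ('a'): continues run of 'a', length=2
  Position 6 ('a'): continues run of 'a', length=3
  Position 7 ('b'): new char, reset run to 1
  Position 8 ('b'): continues run of 'b', length=2
  Position 9 ('b'): continues run of 'b', length=3
  Position 10 ('c'): new char, reset run to 1
Longest run: 'a' with length 3

3


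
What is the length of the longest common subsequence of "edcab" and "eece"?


LCS of "edcab" and "eece"
DP table:
           e    e    c    e
      0    0    0    0    0
  e   0    1    1    1    1
  d   0    1    1    1    1
  c   0    1    1    2    2
  a   0    1    1    2    2
  b   0    1    1    2    2
LCS length = dp[5][4] = 2

2


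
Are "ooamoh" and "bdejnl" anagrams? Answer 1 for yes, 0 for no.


Strings: "ooamoh", "bdejnl"
Sorted first:  ahmooo
Sorted second: bdejln
Differ at position 0: 'a' vs 'b' => not anagrams

0


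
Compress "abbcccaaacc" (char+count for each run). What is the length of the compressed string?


Input: abbcccaaacc
Runs:
  'a' x 1 => "a1"
  'b' x 2 => "b2"
  'c' x 3 => "c3"
  'a' x 3 => "a3"
  'c' x 2 => "c2"
Compressed: "a1b2c3a3c2"
Compressed length: 10

10


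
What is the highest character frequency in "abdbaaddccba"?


Input: abdbaaddccba
Character counts:
  'a': 4
  'b': 3
  'c': 2
  'd': 3
Maximum frequency: 4

4


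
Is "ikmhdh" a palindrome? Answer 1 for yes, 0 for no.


Input: ikmhdh
Reversed: hdhmki
  Compare pos 0 ('i') with pos 5 ('h'): MISMATCH
  Compare pos 1 ('k') with pos 4 ('d'): MISMATCH
  Compare pos 2 ('m') with pos 3 ('h'): MISMATCH
Result: not a palindrome

0


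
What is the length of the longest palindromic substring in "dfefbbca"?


Input: "dfefbbca"
Checking substrings for palindromes:
  [1:4] "fef" (len 3) => palindrome
  [4:6] "bb" (len 2) => palindrome
Longest palindromic substring: "fef" with length 3

3


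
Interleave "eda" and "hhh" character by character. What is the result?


Interleaving "eda" and "hhh":
  Position 0: 'e' from first, 'h' from second => "eh"
  Position 1: 'd' from first, 'h' from second => "dh"
  Position 2: 'a' from first, 'h' from second => "ah"
Result: ehdhah

ehdhah


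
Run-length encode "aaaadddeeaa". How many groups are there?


Input: aaaadddeeaa
Scanning for consecutive runs:
  Group 1: 'a' x 4 (positions 0-3)
  Group 2: 'd' x 3 (positions 4-6)
  Group 3: 'e' x 2 (positions 7-8)
  Group 4: 'a' x 2 (positions 9-10)
Total groups: 4

4


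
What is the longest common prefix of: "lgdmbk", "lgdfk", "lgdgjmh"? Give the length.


Words: lgdmbk, lgdfk, lgdgjmh
  Position 0: all 'l' => match
  Position 1: all 'g' => match
  Position 2: all 'd' => match
  Position 3: ('m', 'f', 'g') => mismatch, stop
LCP = "lgd" (length 3)

3


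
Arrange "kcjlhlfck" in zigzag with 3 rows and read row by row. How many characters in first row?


Zigzag "kcjlhlfck" into 3 rows:
Placing characters:
  'k' => row 0
  'c' => row 1
  'j' => row 2
  'l' => row 1
  'h' => row 0
  'l' => row 1
  'f' => row 2
  'c' => row 1
  'k' => row 0
Rows:
  Row 0: "khk"
  Row 1: "cllc"
  Row 2: "jf"
First row length: 3

3


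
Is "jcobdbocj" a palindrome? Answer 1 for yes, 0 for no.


Input: jcobdbocj
Reversed: jcobdbocj
  Compare pos 0 ('j') with pos 8 ('j'): match
  Compare pos 1 ('c') with pos 7 ('c'): match
  Compare pos 2 ('o') with pos 6 ('o'): match
  Compare pos 3 ('b') with pos 5 ('b'): match
Result: palindrome

1


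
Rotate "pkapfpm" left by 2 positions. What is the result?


Input: "pkapfpm", rotate left by 2
First 2 characters: "pk"
Remaining characters: "apfpm"
Concatenate remaining + first: "apfpm" + "pk" = "apfpmpk"

apfpmpk


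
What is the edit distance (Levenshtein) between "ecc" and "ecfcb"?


Computing edit distance: "ecc" -> "ecfcb"
DP table:
           e    c    f    c    b
      0    1    2    3    4    5
  e   1    0    1    2    3    4
  c   2    1    0    1    2    3
  c   3    2    1    1    1    2
Edit distance = dp[3][5] = 2

2


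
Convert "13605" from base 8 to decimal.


Input: "13605" in base 8
Positional expansion:
  Digit '1' (value 1) x 8^4 = 4096
  Digit '3' (value 3) x 8^3 = 1536
  Digit '6' (value 6) x 8^2 = 384
  Digit '0' (value 0) x 8^1 = 0
  Digit '5' (value 5) x 8^0 = 5
Sum = 6021

6021


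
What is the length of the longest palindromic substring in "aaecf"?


Input: "aaecf"
Checking substrings for palindromes:
  [0:2] "aa" (len 2) => palindrome
Longest palindromic substring: "aa" with length 2

2


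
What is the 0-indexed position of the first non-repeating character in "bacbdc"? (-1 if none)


Input: bacbdc
Character frequencies:
  'a': 1
  'b': 2
  'c': 2
  'd': 1
Scanning left to right for freq == 1:
  Position 0 ('b'): freq=2, skip
  Position 1 ('a'): unique! => answer = 1

1


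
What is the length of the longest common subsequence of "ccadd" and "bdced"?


LCS of "ccadd" and "bdced"
DP table:
           b    d    c    e    d
      0    0    0    0    0    0
  c   0    0    0    1    1    1
  c   0    0    0    1    1    1
  a   0    0    0    1    1    1
  d   0    0    1    1    1    2
  d   0    0    1    1    1    2
LCS length = dp[5][5] = 2

2


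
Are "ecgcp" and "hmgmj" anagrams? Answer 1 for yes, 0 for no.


Strings: "ecgcp", "hmgmj"
Sorted first:  ccegp
Sorted second: ghjmm
Differ at position 0: 'c' vs 'g' => not anagrams

0


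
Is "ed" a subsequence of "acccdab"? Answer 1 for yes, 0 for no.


Check if "ed" is a subsequence of "acccdab"
Greedy scan:
  Position 0 ('a'): no match needed
  Position 1 ('c'): no match needed
  Position 2 ('c'): no match needed
  Position 3 ('c'): no match needed
  Position 4 ('d'): no match needed
  Position 5 ('a'): no match needed
  Position 6 ('b'): no match needed
Only matched 0/2 characters => not a subsequence

0


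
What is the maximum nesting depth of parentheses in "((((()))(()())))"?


Input: "((((()))(()())))"
Tracking depth:
  Position 0 '(': depth becomes 1
  Position 1 '(': depth becomes 2
  Position 2 '(': depth becomes 3
  Position 3 '(': depth becomes 4
  Position 4 '(': depth becomes 5
  Position 5 ')': depth becomes 4
  Position 6 ')': depth becomes 3
  Position 7 ')': depth becomes 2
  Position 8 '(': depth becomes 3
  Position 9 '(': depth becomes 4
  Position 10 ')': depth becomes 3
  Position 11 '(': depth becomes 4
  Position 12 ')': depth becomes 3
  Position 13 ')': depth becomes 2
  Position 14 ')': depth becomes 1
  Position 15 ')': depth becomes 0
Maximum depth reached: 5

5


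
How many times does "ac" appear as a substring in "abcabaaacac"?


Searching for "ac" in "abcabaaacac"
Scanning each position:
  Position 0: "ab" => no
  Position 1: "bc" => no
  Position 2: "ca" => no
  Position 3: "ab" => no
  Position 4: "ba" => no
  Position 5: "aa" => no
  Position 6: "aa" => no
  Position 7: "ac" => MATCH
  Position 8: "ca" => no
  Position 9: "ac" => MATCH
Total occurrences: 2

2


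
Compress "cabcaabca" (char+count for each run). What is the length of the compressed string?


Input: cabcaabca
Runs:
  'c' x 1 => "c1"
  'a' x 1 => "a1"
  'b' x 1 => "b1"
  'c' x 1 => "c1"
  'a' x 2 => "a2"
  'b' x 1 => "b1"
  'c' x 1 => "c1"
  'a' x 1 => "a1"
Compressed: "c1a1b1c1a2b1c1a1"
Compressed length: 16

16


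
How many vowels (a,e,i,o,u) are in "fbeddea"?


Input: fbeddea
Checking each character:
  'f' at position 0: consonant
  'b' at position 1: consonant
  'e' at position 2: vowel (running total: 1)
  'd' at position 3: consonant
  'd' at position 4: consonant
  'e' at position 5: vowel (running total: 2)
  'a' at position 6: vowel (running total: 3)
Total vowels: 3

3


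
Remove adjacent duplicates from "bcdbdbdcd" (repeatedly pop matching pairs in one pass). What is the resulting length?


Input: bcdbdbdcd
Stack-based adjacent duplicate removal:
  Read 'b': push. Stack: b
  Read 'c': push. Stack: bc
  Read 'd': push. Stack: bcd
  Read 'b': push. Stack: bcdb
  Read 'd': push. Stack: bcdbd
  Read 'b': push. Stack: bcdbdb
  Read 'd': push. Stack: bcdbdbd
  Read 'c': push. Stack: bcdbdbdc
  Read 'd': push. Stack: bcdbdbdcd
Final stack: "bcdbdbdcd" (length 9)

9


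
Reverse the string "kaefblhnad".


Input: kaefblhnad
Reading characters right to left:
  Position 9: 'd'
  Position 8: 'a'
  Position 7: 'n'
  Position 6: 'h'
  Position 5: 'l'
  Position 4: 'b'
  Position 3: 'f'
  Position 2: 'e'
  Position 1: 'a'
  Position 0: 'k'
Reversed: danhlbfeak

danhlbfeak


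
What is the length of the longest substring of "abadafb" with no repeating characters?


Input: "abadafb"
Sliding window (track last position of each char):
  Position 0 ('a'): window [0,0] length 1 -- new best
  Position 1 ('b'): window [0,1] length 2 -- new best
  Position 2 ('a'): repeat (last at 0), move window start to 1
  Position 2 ('a'): window [1,2] length 2
  Position 3 ('d'): window [1,3] length 3 -- new best
  Position 4 ('a'): repeat (last at 2), move window start to 3
  Position 4 ('a'): window [3,4] length 2
  Position 5 ('f'): window [3,5] length 3
  Position 6 ('b'): window [3,6] length 4 -- new best
Longest substring with no repeats: "dafb" with length 4

4


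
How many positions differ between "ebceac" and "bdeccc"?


Comparing "ebceac" and "bdeccc" position by position:
  Position 0: 'e' vs 'b' => DIFFER
  Position 1: 'b' vs 'd' => DIFFER
  Position 2: 'c' vs 'e' => DIFFER
  Position 3: 'e' vs 'c' => DIFFER
  Position 4: 'a' vs 'c' => DIFFER
  Position 5: 'c' vs 'c' => same
Positions that differ: 5

5


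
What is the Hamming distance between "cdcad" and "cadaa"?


Comparing "cdcad" and "cadaa" position by position:
  Position 0: 'c' vs 'c' => same
  Position 1: 'd' vs 'a' => differ
  Position 2: 'c' vs 'd' => differ
  Position 3: 'a' vs 'a' => same
  Position 4: 'd' vs 'a' => differ
Total differences (Hamming distance): 3

3


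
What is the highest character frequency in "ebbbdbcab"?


Input: ebbbdbcab
Character counts:
  'a': 1
  'b': 5
  'c': 1
  'd': 1
  'e': 1
Maximum frequency: 5

5


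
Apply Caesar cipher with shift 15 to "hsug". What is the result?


Caesar cipher: shift "hsug" by 15
  'h' (pos 7) + 15 = pos 22 = 'w'
  's' (pos 18) + 15 = pos 7 = 'h'
  'u' (pos 20) + 15 = pos 9 = 'j'
  'g' (pos 6) + 15 = pos 21 = 'v'
Result: whjv

whjv


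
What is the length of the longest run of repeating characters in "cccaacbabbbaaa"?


Input: "cccaacbabbbaaa"
Scanning for longest run:
  Position 1 ('c'): continues run of 'c', length=2
  Position 2 ('c'): continues run of 'c', length=3
  Position 3 ('a'): new char, reset run to 1
  Position 4 ('a'): continues run of 'a', length=2
  Position 5 ('c'): new char, reset run to 1
  Position 6 ('b'): new char, reset run to 1
  Position 7 ('a'): new char, reset run to 1
  Position 8 ('b'): new char, reset run to 1
  Position 9 ('b'): continues run of 'b', length=2
  Position 10 ('b'): continues run of 'b', length=3
  Position 11 ('a'): new char, reset run to 1
  Position 12 ('a'): continues run of 'a', length=2
  Position 13 ('a'): continues run of 'a', length=3
Longest run: 'c' with length 3

3


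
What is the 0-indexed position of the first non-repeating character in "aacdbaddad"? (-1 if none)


Input: aacdbaddad
Character frequencies:
  'a': 4
  'b': 1
  'c': 1
  'd': 4
Scanning left to right for freq == 1:
  Position 0 ('a'): freq=4, skip
  Position 1 ('a'): freq=4, skip
  Position 2 ('c'): unique! => answer = 2

2


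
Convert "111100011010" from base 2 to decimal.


Input: "111100011010" in base 2
Positional expansion:
  Digit '1' (value 1) x 2^11 = 2048
  Digit '1' (value 1) x 2^10 = 1024
  Digit '1' (value 1) x 2^9 = 512
  Digit '1' (value 1) x 2^8 = 256
  Digit '0' (value 0) x 2^7 = 0
  Digit '0' (value 0) x 2^6 = 0
  Digit '0' (value 0) x 2^5 = 0
  Digit '1' (value 1) x 2^4 = 16
  Digit '1' (value 1) x 2^3 = 8
  Digit '0' (value 0) x 2^2 = 0
  Digit '1' (value 1) x 2^1 = 2
  Digit '0' (value 0) x 2^0 = 0
Sum = 3866

3866


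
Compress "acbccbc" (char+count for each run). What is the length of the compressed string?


Input: acbccbc
Runs:
  'a' x 1 => "a1"
  'c' x 1 => "c1"
  'b' x 1 => "b1"
  'c' x 2 => "c2"
  'b' x 1 => "b1"
  'c' x 1 => "c1"
Compressed: "a1c1b1c2b1c1"
Compressed length: 12

12


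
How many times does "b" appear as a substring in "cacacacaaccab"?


Searching for "b" in "cacacacaaccab"
Scanning each position:
  Position 0: "c" => no
  Position 1: "a" => no
  Position 2: "c" => no
  Position 3: "a" => no
  Position 4: "c" => no
  Position 5: "a" => no
  Position 6: "c" => no
  Position 7: "a" => no
  Position 8: "a" => no
  Position 9: "c" => no
  Position 10: "c" => no
  Position 11: "a" => no
  Position 12: "b" => MATCH
Total occurrences: 1

1


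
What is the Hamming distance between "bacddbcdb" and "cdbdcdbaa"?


Comparing "bacddbcdb" and "cdbdcdbaa" position by position:
  Position 0: 'b' vs 'c' => differ
  Position 1: 'a' vs 'd' => differ
  Position 2: 'c' vs 'b' => differ
  Position 3: 'd' vs 'd' => same
  Position 4: 'd' vs 'c' => differ
  Position 5: 'b' vs 'd' => differ
  Position 6: 'c' vs 'b' => differ
  Position 7: 'd' vs 'a' => differ
  Position 8: 'b' vs 'a' => differ
Total differences (Hamming distance): 8

8


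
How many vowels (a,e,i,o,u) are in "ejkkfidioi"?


Input: ejkkfidioi
Checking each character:
  'e' at position 0: vowel (running total: 1)
  'j' at position 1: consonant
  'k' at position 2: consonant
  'k' at position 3: consonant
  'f' at position 4: consonant
  'i' at position 5: vowel (running total: 2)
  'd' at position 6: consonant
  'i' at position 7: vowel (running total: 3)
  'o' at position 8: vowel (running total: 4)
  'i' at position 9: vowel (running total: 5)
Total vowels: 5

5


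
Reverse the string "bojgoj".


Input: bojgoj
Reading characters right to left:
  Position 5: 'j'
  Position 4: 'o'
  Position 3: 'g'
  Position 2: 'j'
  Position 1: 'o'
  Position 0: 'b'
Reversed: jogjob

jogjob


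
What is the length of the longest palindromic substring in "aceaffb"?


Input: "aceaffb"
Checking substrings for palindromes:
  [4:6] "ff" (len 2) => palindrome
Longest palindromic substring: "ff" with length 2

2


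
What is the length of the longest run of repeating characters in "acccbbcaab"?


Input: "acccbbcaab"
Scanning for longest run:
  Position 1 ('c'): new char, reset run to 1
  Position 2 ('c'): continues run of 'c', length=2
  Position 3 ('c'): continues run of 'c', length=3
  Position 4 ('b'): new char, reset run to 1
  Position 5 ('b'): continues run of 'b', length=2
  Position 6 ('c'): new char, reset run to 1
  Position 7 ('a'): new char, reset run to 1
  Position 8 ('a'): continues run of 'a', length=2
  Position 9 ('b'): new char, reset run to 1
Longest run: 'c' with length 3

3


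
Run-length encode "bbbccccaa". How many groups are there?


Input: bbbccccaa
Scanning for consecutive runs:
  Group 1: 'b' x 3 (positions 0-2)
  Group 2: 'c' x 4 (positions 3-6)
  Group 3: 'a' x 2 (positions 7-8)
Total groups: 3

3


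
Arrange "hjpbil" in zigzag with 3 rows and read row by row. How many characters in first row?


Zigzag "hjpbil" into 3 rows:
Placing characters:
  'h' => row 0
  'j' => row 1
  'p' => row 2
  'b' => row 1
  'i' => row 0
  'l' => row 1
Rows:
  Row 0: "hi"
  Row 1: "jbl"
  Row 2: "p"
First row length: 2

2


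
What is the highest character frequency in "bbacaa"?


Input: bbacaa
Character counts:
  'a': 3
  'b': 2
  'c': 1
Maximum frequency: 3

3


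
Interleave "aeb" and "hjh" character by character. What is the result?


Interleaving "aeb" and "hjh":
  Position 0: 'a' from first, 'h' from second => "ah"
  Position 1: 'e' from first, 'j' from second => "ej"
  Position 2: 'b' from first, 'h' from second => "bh"
Result: ahejbh

ahejbh


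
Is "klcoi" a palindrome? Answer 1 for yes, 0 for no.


Input: klcoi
Reversed: ioclk
  Compare pos 0 ('k') with pos 4 ('i'): MISMATCH
  Compare pos 1 ('l') with pos 3 ('o'): MISMATCH
Result: not a palindrome

0


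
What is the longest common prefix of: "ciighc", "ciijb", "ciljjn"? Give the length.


Words: ciighc, ciijb, ciljjn
  Position 0: all 'c' => match
  Position 1: all 'i' => match
  Position 2: ('i', 'i', 'l') => mismatch, stop
LCP = "ci" (length 2)

2


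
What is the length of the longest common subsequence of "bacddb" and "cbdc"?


LCS of "bacddb" and "cbdc"
DP table:
           c    b    d    c
      0    0    0    0    0
  b   0    0    1    1    1
  a   0    0    1    1    1
  c   0    1    1    1    2
  d   0    1    1    2    2
  d   0    1    1    2    2
  b   0    1    2    2    2
LCS length = dp[6][4] = 2

2


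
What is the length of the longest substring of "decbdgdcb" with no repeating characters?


Input: "decbdgdcb"
Sliding window (track last position of each char):
  Position 0 ('d'): window [0,0] length 1 -- new best
  Position 1 ('e'): window [0,1] length 2 -- new best
  Position 2 ('c'): window [0,2] length 3 -- new best
  Position 3 ('b'): window [0,3] length 4 -- new best
  Position 4 ('d'): repeat (last at 0), move window start to 1
  Position 4 ('d'): window [1,4] length 4
  Position 5 ('g'): window [1,5] length 5 -- new best
  Position 6 ('d'): repeat (last at 4), move window start to 5
  Position 6 ('d'): window [5,6] length 2
  Position 7 ('c'): window [5,7] length 3
  Position 8 ('b'): window [5,8] length 4
Longest substring with no repeats: "ecbdg" with length 5

5


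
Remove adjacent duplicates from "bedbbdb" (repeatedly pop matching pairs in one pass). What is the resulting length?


Input: bedbbdb
Stack-based adjacent duplicate removal:
  Read 'b': push. Stack: b
  Read 'e': push. Stack: be
  Read 'd': push. Stack: bed
  Read 'b': push. Stack: bedb
  Read 'b': matches stack top 'b' => pop. Stack: bed
  Read 'd': matches stack top 'd' => pop. Stack: be
  Read 'b': push. Stack: beb
Final stack: "beb" (length 3)

3


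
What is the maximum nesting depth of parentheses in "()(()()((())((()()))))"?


Input: "()(()()((())((()()))))"
Tracking depth:
  Position 0 '(': depth becomes 1
  Position 1 ')': depth becomes 0
  Position 2 '(': depth becomes 1
  Position 3 '(': depth becomes 2
  Position 4 ')': depth becomes 1
  Position 5 '(': depth becomes 2
  Position 6 ')': depth becomes 1
  Position 7 '(': depth becomes 2
  Position 8 '(': depth becomes 3
  Position 9 '(': depth becomes 4
  Position 10 ')': depth becomes 3
  Position 11 ')': depth becomes 2
  Position 12 '(': depth becomes 3
  Position 13 '(': depth becomes 4
  Position 14 '(': depth becomes 5
  Position 15 ')': depth becomes 4
  Position 16 '(': depth becomes 5
  Position 17 ')': depth becomes 4
  Position 18 ')': depth becomes 3
  Position 19 ')': depth becomes 2
  Position 20 ')': depth becomes 1
  Position 21 ')': depth becomes 0
Maximum depth reached: 5

5


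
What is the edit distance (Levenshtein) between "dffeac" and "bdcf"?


Computing edit distance: "dffeac" -> "bdcf"
DP table:
           b    d    c    f
      0    1    2    3    4
  d   1    1    1    2    3
  f   2    2    2    2    2
  f   3    3    3    3    2
  e   4    4    4    4    3
  a   5    5    5    5    4
  c   6    6    6    5    5
Edit distance = dp[6][4] = 5

5


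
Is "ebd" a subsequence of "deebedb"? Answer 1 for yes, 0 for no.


Check if "ebd" is a subsequence of "deebedb"
Greedy scan:
  Position 0 ('d'): no match needed
  Position 1 ('e'): matches sub[0] = 'e'
  Position 2 ('e'): no match needed
  Position 3 ('b'): matches sub[1] = 'b'
  Position 4 ('e'): no match needed
  Position 5 ('d'): matches sub[2] = 'd'
  Position 6 ('b'): no match needed
All 3 characters matched => is a subsequence

1


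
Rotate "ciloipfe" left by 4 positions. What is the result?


Input: "ciloipfe", rotate left by 4
First 4 characters: "cilo"
Remaining characters: "ipfe"
Concatenate remaining + first: "ipfe" + "cilo" = "ipfecilo"

ipfecilo


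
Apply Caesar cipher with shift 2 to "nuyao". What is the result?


Caesar cipher: shift "nuyao" by 2
  'n' (pos 13) + 2 = pos 15 = 'p'
  'u' (pos 20) + 2 = pos 22 = 'w'
  'y' (pos 24) + 2 = pos 0 = 'a'
  'a' (pos 0) + 2 = pos 2 = 'c'
  'o' (pos 14) + 2 = pos 16 = 'q'
Result: pwacq

pwacq


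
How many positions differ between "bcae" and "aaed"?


Comparing "bcae" and "aaed" position by position:
  Position 0: 'b' vs 'a' => DIFFER
  Position 1: 'c' vs 'a' => DIFFER
  Position 2: 'a' vs 'e' => DIFFER
  Position 3: 'e' vs 'd' => DIFFER
Positions that differ: 4

4


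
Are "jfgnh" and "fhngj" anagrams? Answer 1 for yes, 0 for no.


Strings: "jfgnh", "fhngj"
Sorted first:  fghjn
Sorted second: fghjn
Sorted forms match => anagrams

1


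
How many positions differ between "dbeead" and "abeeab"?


Comparing "dbeead" and "abeeab" position by position:
  Position 0: 'd' vs 'a' => DIFFER
  Position 1: 'b' vs 'b' => same
  Position 2: 'e' vs 'e' => same
  Position 3: 'e' vs 'e' => same
  Position 4: 'a' vs 'a' => same
  Position 5: 'd' vs 'b' => DIFFER
Positions that differ: 2

2


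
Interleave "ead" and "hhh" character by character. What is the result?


Interleaving "ead" and "hhh":
  Position 0: 'e' from first, 'h' from second => "eh"
  Position 1: 'a' from first, 'h' from second => "ah"
  Position 2: 'd' from first, 'h' from second => "dh"
Result: ehahdh

ehahdh


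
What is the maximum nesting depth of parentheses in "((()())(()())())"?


Input: "((()())(()())())"
Tracking depth:
  Position 0 '(': depth becomes 1
  Position 1 '(': depth becomes 2
  Position 2 '(': depth becomes 3
  Position 3 ')': depth becomes 2
  Position 4 '(': depth becomes 3
  Position 5 ')': depth becomes 2
  Position 6 ')': depth becomes 1
  Position 7 '(': depth becomes 2
  Position 8 '(': depth becomes 3
  Position 9 ')': depth becomes 2
  Position 10 '(': depth becomes 3
  Position 11 ')': depth becomes 2
  Position 12 ')': depth becomes 1
  Position 13 '(': depth becomes 2
  Position 14 ')': depth becomes 1
  Position 15 ')': depth becomes 0
Maximum depth reached: 3

3


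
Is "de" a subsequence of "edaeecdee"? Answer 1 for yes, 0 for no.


Check if "de" is a subsequence of "edaeecdee"
Greedy scan:
  Position 0 ('e'): no match needed
  Position 1 ('d'): matches sub[0] = 'd'
  Position 2 ('a'): no match needed
  Position 3 ('e'): matches sub[1] = 'e'
  Position 4 ('e'): no match needed
  Position 5 ('c'): no match needed
  Position 6 ('d'): no match needed
  Position 7 ('e'): no match needed
  Position 8 ('e'): no match needed
All 2 characters matched => is a subsequence

1


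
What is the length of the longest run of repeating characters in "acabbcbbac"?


Input: "acabbcbbac"
Scanning for longest run:
  Position 1 ('c'): new char, reset run to 1
  Position 2 ('a'): new char, reset run to 1
  Position 3 ('b'): new char, reset run to 1
  Position 4 ('b'): continues run of 'b', length=2
  Position 5 ('c'): new char, reset run to 1
  Position 6 ('b'): new char, reset run to 1
  Position 7 ('b'): continues run of 'b', length=2
  Position 8 ('a'): new char, reset run to 1
  Position 9 ('c'): new char, reset run to 1
Longest run: 'b' with length 2

2


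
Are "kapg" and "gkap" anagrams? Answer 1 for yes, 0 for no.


Strings: "kapg", "gkap"
Sorted first:  agkp
Sorted second: agkp
Sorted forms match => anagrams

1


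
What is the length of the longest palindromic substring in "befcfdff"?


Input: "befcfdff"
Checking substrings for palindromes:
  [2:5] "fcf" (len 3) => palindrome
  [4:7] "fdf" (len 3) => palindrome
  [6:8] "ff" (len 2) => palindrome
Longest palindromic substring: "fcf" with length 3

3


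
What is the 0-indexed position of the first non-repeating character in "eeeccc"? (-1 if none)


Input: eeeccc
Character frequencies:
  'c': 3
  'e': 3
Scanning left to right for freq == 1:
  Position 0 ('e'): freq=3, skip
  Position 1 ('e'): freq=3, skip
  Position 2 ('e'): freq=3, skip
  Position 3 ('c'): freq=3, skip
  Position 4 ('c'): freq=3, skip
  Position 5 ('c'): freq=3, skip
  No unique character found => answer = -1

-1


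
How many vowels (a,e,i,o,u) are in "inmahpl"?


Input: inmahpl
Checking each character:
  'i' at position 0: vowel (running total: 1)
  'n' at position 1: consonant
  'm' at position 2: consonant
  'a' at position 3: vowel (running total: 2)
  'h' at position 4: consonant
  'p' at position 5: consonant
  'l' at position 6: consonant
Total vowels: 2

2


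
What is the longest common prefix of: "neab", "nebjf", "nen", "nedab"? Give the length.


Words: neab, nebjf, nen, nedab
  Position 0: all 'n' => match
  Position 1: all 'e' => match
  Position 2: ('a', 'b', 'n', 'd') => mismatch, stop
LCP = "ne" (length 2)

2


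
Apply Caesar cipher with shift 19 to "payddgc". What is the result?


Caesar cipher: shift "payddgc" by 19
  'p' (pos 15) + 19 = pos 8 = 'i'
  'a' (pos 0) + 19 = pos 19 = 't'
  'y' (pos 24) + 19 = pos 17 = 'r'
  'd' (pos 3) + 19 = pos 22 = 'w'
  'd' (pos 3) + 19 = pos 22 = 'w'
  'g' (pos 6) + 19 = pos 25 = 'z'
  'c' (pos 2) + 19 = pos 21 = 'v'
Result: itrwwzv

itrwwzv


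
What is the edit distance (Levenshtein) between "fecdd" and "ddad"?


Computing edit distance: "fecdd" -> "ddad"
DP table:
           d    d    a    d
      0    1    2    3    4
  f   1    1    2    3    4
  e   2    2    2    3    4
  c   3    3    3    3    4
  d   4    3    3    4    3
  d   5    4    3    4    4
Edit distance = dp[5][4] = 4

4


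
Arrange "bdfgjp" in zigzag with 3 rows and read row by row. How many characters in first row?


Zigzag "bdfgjp" into 3 rows:
Placing characters:
  'b' => row 0
  'd' => row 1
  'f' => row 2
  'g' => row 1
  'j' => row 0
  'p' => row 1
Rows:
  Row 0: "bj"
  Row 1: "dgp"
  Row 2: "f"
First row length: 2

2


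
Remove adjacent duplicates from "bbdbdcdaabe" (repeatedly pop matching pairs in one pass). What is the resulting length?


Input: bbdbdcdaabe
Stack-based adjacent duplicate removal:
  Read 'b': push. Stack: b
  Read 'b': matches stack top 'b' => pop. Stack: (empty)
  Read 'd': push. Stack: d
  Read 'b': push. Stack: db
  Read 'd': push. Stack: dbd
  Read 'c': push. Stack: dbdc
  Read 'd': push. Stack: dbdcd
  Read 'a': push. Stack: dbdcda
  Read 'a': matches stack top 'a' => pop. Stack: dbdcd
  Read 'b': push. Stack: dbdcdb
  Read 'e': push. Stack: dbdcdbe
Final stack: "dbdcdbe" (length 7)

7


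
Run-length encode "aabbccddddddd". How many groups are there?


Input: aabbccddddddd
Scanning for consecutive runs:
  Group 1: 'a' x 2 (positions 0-1)
  Group 2: 'b' x 2 (positions 2-3)
  Group 3: 'c' x 2 (positions 4-5)
  Group 4: 'd' x 7 (positions 6-12)
Total groups: 4

4


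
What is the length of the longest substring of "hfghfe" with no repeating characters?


Input: "hfghfe"
Sliding window (track last position of each char):
  Position 0 ('h'): window [0,0] length 1 -- new best
  Position 1 ('f'): window [0,1] length 2 -- new best
  Position 2 ('g'): window [0,2] length 3 -- new best
  Position 3 ('h'): repeat (last at 0), move window start to 1
  Position 3 ('h'): window [1,3] length 3
  Position 4 ('f'): repeat (last at 1), move window start to 2
  Position 4 ('f'): window [2,4] length 3
  Position 5 ('e'): window [2,5] length 4 -- new best
Longest substring with no repeats: "ghfe" with length 4

4


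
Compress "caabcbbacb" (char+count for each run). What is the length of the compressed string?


Input: caabcbbacb
Runs:
  'c' x 1 => "c1"
  'a' x 2 => "a2"
  'b' x 1 => "b1"
  'c' x 1 => "c1"
  'b' x 2 => "b2"
  'a' x 1 => "a1"
  'c' x 1 => "c1"
  'b' x 1 => "b1"
Compressed: "c1a2b1c1b2a1c1b1"
Compressed length: 16

16


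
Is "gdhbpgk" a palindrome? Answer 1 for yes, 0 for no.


Input: gdhbpgk
Reversed: kgpbhdg
  Compare pos 0 ('g') with pos 6 ('k'): MISMATCH
  Compare pos 1 ('d') with pos 5 ('g'): MISMATCH
  Compare pos 2 ('h') with pos 4 ('p'): MISMATCH
Result: not a palindrome

0


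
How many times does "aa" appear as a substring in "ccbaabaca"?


Searching for "aa" in "ccbaabaca"
Scanning each position:
  Position 0: "cc" => no
  Position 1: "cb" => no
  Position 2: "ba" => no
  Position 3: "aa" => MATCH
  Position 4: "ab" => no
  Position 5: "ba" => no
  Position 6: "ac" => no
  Position 7: "ca" => no
Total occurrences: 1

1


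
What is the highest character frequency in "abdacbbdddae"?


Input: abdacbbdddae
Character counts:
  'a': 3
  'b': 3
  'c': 1
  'd': 4
  'e': 1
Maximum frequency: 4

4


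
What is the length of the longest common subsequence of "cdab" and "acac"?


LCS of "cdab" and "acac"
DP table:
           a    c    a    c
      0    0    0    0    0
  c   0    0    1    1    1
  d   0    0    1    1    1
  a   0    1    1    2    2
  b   0    1    1    2    2
LCS length = dp[4][4] = 2

2


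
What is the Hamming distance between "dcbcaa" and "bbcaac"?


Comparing "dcbcaa" and "bbcaac" position by position:
  Position 0: 'd' vs 'b' => differ
  Position 1: 'c' vs 'b' => differ
  Position 2: 'b' vs 'c' => differ
  Position 3: 'c' vs 'a' => differ
  Position 4: 'a' vs 'a' => same
  Position 5: 'a' vs 'c' => differ
Total differences (Hamming distance): 5

5


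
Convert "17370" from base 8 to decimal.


Input: "17370" in base 8
Positional expansion:
  Digit '1' (value 1) x 8^4 = 4096
  Digit '7' (value 7) x 8^3 = 3584
  Digit '3' (value 3) x 8^2 = 192
  Digit '7' (value 7) x 8^1 = 56
  Digit '0' (value 0) x 8^0 = 0
Sum = 7928

7928


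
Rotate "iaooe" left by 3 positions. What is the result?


Input: "iaooe", rotate left by 3
First 3 characters: "iao"
Remaining characters: "oe"
Concatenate remaining + first: "oe" + "iao" = "oeiao"

oeiao


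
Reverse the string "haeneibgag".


Input: haeneibgag
Reading characters right to left:
  Position 9: 'g'
  Position 8: 'a'
  Position 7: 'g'
  Position 6: 'b'
  Position 5: 'i'
  Position 4: 'e'
  Position 3: 'n'
  Position 2: 'e'
  Position 1: 'a'
  Position 0: 'h'
Reversed: gagbieneah

gagbieneah


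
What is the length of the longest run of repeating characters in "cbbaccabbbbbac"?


Input: "cbbaccabbbbbac"
Scanning for longest run:
  Position 1 ('b'): new char, reset run to 1
  Position 2 ('b'): continues run of 'b', length=2
  Position 3 ('a'): new char, reset run to 1
  Position 4 ('c'): new char, reset run to 1
  Position 5 ('c'): continues run of 'c', length=2
  Position 6 ('a'): new char, reset run to 1
  Position 7 ('b'): new char, reset run to 1
  Position 8 ('b'): continues run of 'b', length=2
  Position 9 ('b'): continues run of 'b', length=3
  Position 10 ('b'): continues run of 'b', length=4
  Position 11 ('b'): continues run of 'b', length=5
  Position 12 ('a'): new char, reset run to 1
  Position 13 ('c'): new char, reset run to 1
Longest run: 'b' with length 5

5


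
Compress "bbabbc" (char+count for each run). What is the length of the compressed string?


Input: bbabbc
Runs:
  'b' x 2 => "b2"
  'a' x 1 => "a1"
  'b' x 2 => "b2"
  'c' x 1 => "c1"
Compressed: "b2a1b2c1"
Compressed length: 8

8


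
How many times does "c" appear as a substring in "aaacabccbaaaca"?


Searching for "c" in "aaacabccbaaaca"
Scanning each position:
  Position 0: "a" => no
  Position 1: "a" => no
  Position 2: "a" => no
  Position 3: "c" => MATCH
  Position 4: "a" => no
  Position 5: "b" => no
  Position 6: "c" => MATCH
  Position 7: "c" => MATCH
  Position 8: "b" => no
  Position 9: "a" => no
  Position 10: "a" => no
  Position 11: "a" => no
  Position 12: "c" => MATCH
  Position 13: "a" => no
Total occurrences: 4

4


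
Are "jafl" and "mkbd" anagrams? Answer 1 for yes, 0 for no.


Strings: "jafl", "mkbd"
Sorted first:  afjl
Sorted second: bdkm
Differ at position 0: 'a' vs 'b' => not anagrams

0


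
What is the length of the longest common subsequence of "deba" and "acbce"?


LCS of "deba" and "acbce"
DP table:
           a    c    b    c    e
      0    0    0    0    0    0
  d   0    0    0    0    0    0
  e   0    0    0    0    0    1
  b   0    0    0    1    1    1
  a   0    1    1    1    1    1
LCS length = dp[4][5] = 1

1


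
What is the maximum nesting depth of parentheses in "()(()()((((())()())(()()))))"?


Input: "()(()()((((())()())(()()))))"
Tracking depth:
  Position 0 '(': depth becomes 1
  Position 1 ')': depth becomes 0
  Position 2 '(': depth becomes 1
  Position 3 '(': depth becomes 2
  Position 4 ')': depth becomes 1
  Position 5 '(': depth becomes 2
  Position 6 ')': depth becomes 1
  Position 7 '(': depth becomes 2
  Position 8 '(': depth becomes 3
  Position 9 '(': depth becomes 4
  Position 10 '(': depth becomes 5
  Position 11 '(': depth becomes 6
  Position 12 ')': depth becomes 5
  Position 13 ')': depth becomes 4
  Position 14 '(': depth becomes 5
  Position 15 ')': depth becomes 4
  Position 16 '(': depth becomes 5
  Position 17 ')': depth becomes 4
  Position 18 ')': depth becomes 3
  Position 19 '(': depth becomes 4
  Position 20 '(': depth becomes 5
  Position 21 ')': depth becomes 4
  Position 22 '(': depth becomes 5
  Position 23 ')': depth becomes 4
  Position 24 ')': depth becomes 3
  Position 25 ')': depth becomes 2
  Position 26 ')': depth becomes 1
  Position 27 ')': depth becomes 0
Maximum depth reached: 6

6


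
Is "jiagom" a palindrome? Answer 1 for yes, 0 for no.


Input: jiagom
Reversed: mogaij
  Compare pos 0 ('j') with pos 5 ('m'): MISMATCH
  Compare pos 1 ('i') with pos 4 ('o'): MISMATCH
  Compare pos 2 ('a') with pos 3 ('g'): MISMATCH
Result: not a palindrome

0


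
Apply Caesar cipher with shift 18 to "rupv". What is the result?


Caesar cipher: shift "rupv" by 18
  'r' (pos 17) + 18 = pos 9 = 'j'
  'u' (pos 20) + 18 = pos 12 = 'm'
  'p' (pos 15) + 18 = pos 7 = 'h'
  'v' (pos 21) + 18 = pos 13 = 'n'
Result: jmhn

jmhn


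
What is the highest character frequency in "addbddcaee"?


Input: addbddcaee
Character counts:
  'a': 2
  'b': 1
  'c': 1
  'd': 4
  'e': 2
Maximum frequency: 4

4


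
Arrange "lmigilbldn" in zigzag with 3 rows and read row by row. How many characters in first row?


Zigzag "lmigilbldn" into 3 rows:
Placing characters:
  'l' => row 0
  'm' => row 1
  'i' => row 2
  'g' => row 1
  'i' => row 0
  'l' => row 1
  'b' => row 2
  'l' => row 1
  'd' => row 0
  'n' => row 1
Rows:
  Row 0: "lid"
  Row 1: "mglln"
  Row 2: "ib"
First row length: 3

3


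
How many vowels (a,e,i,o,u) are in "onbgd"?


Input: onbgd
Checking each character:
  'o' at position 0: vowel (running total: 1)
  'n' at position 1: consonant
  'b' at position 2: consonant
  'g' at position 3: consonant
  'd' at position 4: consonant
Total vowels: 1

1


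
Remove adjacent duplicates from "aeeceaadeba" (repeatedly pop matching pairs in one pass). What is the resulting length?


Input: aeeceaadeba
Stack-based adjacent duplicate removal:
  Read 'a': push. Stack: a
  Read 'e': push. Stack: ae
  Read 'e': matches stack top 'e' => pop. Stack: a
  Read 'c': push. Stack: ac
  Read 'e': push. Stack: ace
  Read 'a': push. Stack: acea
  Read 'a': matches stack top 'a' => pop. Stack: ace
  Read 'd': push. Stack: aced
  Read 'e': push. Stack: acede
  Read 'b': push. Stack: acedeb
  Read 'a': push. Stack: acedeba
Final stack: "acedeba" (length 7)

7


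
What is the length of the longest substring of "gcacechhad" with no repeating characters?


Input: "gcacechhad"
Sliding window (track last position of each char):
  Position 0 ('g'): window [0,0] length 1 -- new best
  Position 1 ('c'): window [0,1] length 2 -- new best
  Position 2 ('a'): window [0,2] length 3 -- new best
  Position 3 ('c'): repeat (last at 1), move window start to 2
  Position 3 ('c'): window [2,3] length 2
  Position 4 ('e'): window [2,4] length 3
  Position 5 ('c'): repeat (last at 3), move window start to 4
  Position 5 ('c'): window [4,5] length 2
  Position 6 ('h'): window [4,6] length 3
  Position 7 ('h'): repeat (last at 6), move window start to 7
  Position 7 ('h'): window [7,7] length 1
  Position 8 ('a'): window [7,8] length 2
  Position 9 ('d'): window [7,9] length 3
Longest substring with no repeats: "gca" with length 3

3
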